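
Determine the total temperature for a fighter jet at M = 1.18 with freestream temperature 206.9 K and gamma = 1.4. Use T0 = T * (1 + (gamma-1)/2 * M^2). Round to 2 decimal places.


Step 1: (gamma-1)/2 = 0.2
Step 2: M^2 = 1.3924
Step 3: 1 + 0.2 * 1.3924 = 1.27848
Step 4: T0 = 206.9 * 1.27848 = 264.52 K

264.52


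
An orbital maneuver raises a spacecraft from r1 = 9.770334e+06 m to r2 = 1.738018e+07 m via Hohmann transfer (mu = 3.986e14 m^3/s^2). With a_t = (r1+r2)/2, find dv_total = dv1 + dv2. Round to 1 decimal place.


Step 1: Transfer semi-major axis a_t = (9.770334e+06 + 1.738018e+07) / 2 = 1.357526e+07 m
Step 2: v1 (circular at r1) = sqrt(mu/r1) = 6387.25 m/s
Step 3: v_t1 = sqrt(mu*(2/r1 - 1/a_t)) = 7227.15 m/s
Step 4: dv1 = |7227.15 - 6387.25| = 839.9 m/s
Step 5: v2 (circular at r2) = 4788.96 m/s, v_t2 = 4062.77 m/s
Step 6: dv2 = |4788.96 - 4062.77| = 726.19 m/s
Step 7: Total delta-v = 839.9 + 726.19 = 1566.1 m/s

1566.1


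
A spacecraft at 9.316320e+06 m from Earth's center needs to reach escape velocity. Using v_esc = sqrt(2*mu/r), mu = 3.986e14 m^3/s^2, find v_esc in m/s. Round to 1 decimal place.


Step 1: 2*mu/r = 2 * 3.986e14 / 9.316320e+06 = 85570268.0887
Step 2: v_esc = sqrt(85570268.0887) = 9250.4 m/s

9250.4


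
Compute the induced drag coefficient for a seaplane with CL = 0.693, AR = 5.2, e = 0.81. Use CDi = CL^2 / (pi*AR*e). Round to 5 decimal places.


Step 1: CL^2 = 0.693^2 = 0.480249
Step 2: pi * AR * e = 3.14159 * 5.2 * 0.81 = 13.232388
Step 3: CDi = 0.480249 / 13.232388 = 0.03629

0.03629


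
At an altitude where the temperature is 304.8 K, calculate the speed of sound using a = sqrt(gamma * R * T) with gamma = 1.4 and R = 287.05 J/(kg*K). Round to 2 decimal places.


Step 1: gamma * R * T = 1.4 * 287.05 * 304.8 = 122489.976
Step 2: a = sqrt(122489.976) = 349.99 m/s

349.99


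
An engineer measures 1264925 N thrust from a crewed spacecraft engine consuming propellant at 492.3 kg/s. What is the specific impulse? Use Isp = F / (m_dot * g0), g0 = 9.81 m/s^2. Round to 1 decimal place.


Step 1: m_dot * g0 = 492.3 * 9.81 = 4829.46
Step 2: Isp = 1264925 / 4829.46 = 261.9 s

261.9


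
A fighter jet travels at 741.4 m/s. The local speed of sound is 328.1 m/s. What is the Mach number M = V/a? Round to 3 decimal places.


Step 1: M = V / a = 741.4 / 328.1
Step 2: M = 2.260

2.260


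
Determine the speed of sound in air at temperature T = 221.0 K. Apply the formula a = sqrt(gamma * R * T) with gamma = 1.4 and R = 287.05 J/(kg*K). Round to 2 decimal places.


Step 1: gamma * R * T = 1.4 * 287.05 * 221.0 = 88813.27
Step 2: a = sqrt(88813.27) = 298.02 m/s

298.02


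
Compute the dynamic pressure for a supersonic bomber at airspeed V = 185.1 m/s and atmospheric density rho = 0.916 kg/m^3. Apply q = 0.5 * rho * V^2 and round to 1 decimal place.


Step 1: V^2 = 185.1^2 = 34262.01
Step 2: q = 0.5 * 0.916 * 34262.01
Step 3: q = 15692.0 Pa

15692.0


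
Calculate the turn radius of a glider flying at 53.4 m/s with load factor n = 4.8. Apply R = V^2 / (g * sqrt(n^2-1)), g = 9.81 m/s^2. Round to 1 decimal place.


Step 1: V^2 = 53.4^2 = 2851.56
Step 2: n^2 - 1 = 4.8^2 - 1 = 22.04
Step 3: sqrt(22.04) = 4.694678
Step 4: R = 2851.56 / (9.81 * 4.694678) = 61.9 m

61.9


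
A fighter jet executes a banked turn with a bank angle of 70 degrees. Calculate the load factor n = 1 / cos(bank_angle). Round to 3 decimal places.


Step 1: Convert 70 degrees to radians = 1.22173
Step 2: cos(70 deg) = 0.34202
Step 3: n = 1 / 0.34202 = 2.924

2.924


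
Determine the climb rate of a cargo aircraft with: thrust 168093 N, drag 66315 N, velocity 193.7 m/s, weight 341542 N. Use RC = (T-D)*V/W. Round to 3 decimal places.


Step 1: Excess thrust = T - D = 168093 - 66315 = 101778 N
Step 2: Excess power = 101778 * 193.7 = 19714398.6 W
Step 3: RC = 19714398.6 / 341542 = 57.722 m/s

57.722


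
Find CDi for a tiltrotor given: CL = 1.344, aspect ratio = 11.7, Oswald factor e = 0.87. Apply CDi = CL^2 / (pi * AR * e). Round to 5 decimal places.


Step 1: CL^2 = 1.344^2 = 1.806336
Step 2: pi * AR * e = 3.14159 * 11.7 * 0.87 = 31.978272
Step 3: CDi = 1.806336 / 31.978272 = 0.05649

0.05649


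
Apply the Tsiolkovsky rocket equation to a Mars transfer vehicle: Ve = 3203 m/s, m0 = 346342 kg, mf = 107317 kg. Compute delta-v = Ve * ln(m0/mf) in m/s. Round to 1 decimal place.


Step 1: Mass ratio m0/mf = 346342 / 107317 = 3.22728
Step 2: ln(3.22728) = 1.17164
Step 3: delta-v = 3203 * 1.17164 = 3752.8 m/s

3752.8


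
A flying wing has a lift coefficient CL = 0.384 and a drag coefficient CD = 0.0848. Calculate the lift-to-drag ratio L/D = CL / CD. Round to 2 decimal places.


Step 1: L/D = CL / CD = 0.384 / 0.0848
Step 2: L/D = 4.53

4.53


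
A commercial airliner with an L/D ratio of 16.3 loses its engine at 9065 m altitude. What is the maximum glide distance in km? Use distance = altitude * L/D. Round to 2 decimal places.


Step 1: Glide distance = altitude * L/D = 9065 * 16.3 = 147759.5 m
Step 2: Convert to km: 147759.5 / 1000 = 147.76 km

147.76


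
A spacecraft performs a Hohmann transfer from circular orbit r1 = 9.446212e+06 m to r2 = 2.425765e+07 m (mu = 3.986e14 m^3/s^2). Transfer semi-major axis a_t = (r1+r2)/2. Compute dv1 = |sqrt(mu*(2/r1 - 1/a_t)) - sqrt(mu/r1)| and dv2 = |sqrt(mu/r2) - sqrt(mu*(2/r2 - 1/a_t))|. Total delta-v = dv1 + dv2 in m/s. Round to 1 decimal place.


Step 1: Transfer semi-major axis a_t = (9.446212e+06 + 2.425765e+07) / 2 = 1.685193e+07 m
Step 2: v1 (circular at r1) = sqrt(mu/r1) = 6495.91 m/s
Step 3: v_t1 = sqrt(mu*(2/r1 - 1/a_t)) = 7793.62 m/s
Step 4: dv1 = |7793.62 - 6495.91| = 1297.71 m/s
Step 5: v2 (circular at r2) = 4053.63 m/s, v_t2 = 3034.93 m/s
Step 6: dv2 = |4053.63 - 3034.93| = 1018.7 m/s
Step 7: Total delta-v = 1297.71 + 1018.7 = 2316.4 m/s

2316.4


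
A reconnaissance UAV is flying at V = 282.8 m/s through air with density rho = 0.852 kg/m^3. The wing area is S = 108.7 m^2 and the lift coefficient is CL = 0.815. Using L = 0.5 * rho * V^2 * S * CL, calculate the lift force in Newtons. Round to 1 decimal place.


Step 1: Calculate dynamic pressure q = 0.5 * 0.852 * 282.8^2 = 0.5 * 0.852 * 79975.84 = 34069.7078 Pa
Step 2: Multiply by wing area and lift coefficient: L = 34069.7078 * 108.7 * 0.815
Step 3: L = 3703377.2422 * 0.815 = 3018252.5 N

3018252.5


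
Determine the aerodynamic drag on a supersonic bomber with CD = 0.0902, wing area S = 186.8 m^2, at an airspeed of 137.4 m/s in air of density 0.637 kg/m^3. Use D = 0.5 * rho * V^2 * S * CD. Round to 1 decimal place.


Step 1: Dynamic pressure q = 0.5 * 0.637 * 137.4^2 = 6012.8851 Pa
Step 2: Drag D = q * S * CD = 6012.8851 * 186.8 * 0.0902
Step 3: D = 101313.3 N

101313.3


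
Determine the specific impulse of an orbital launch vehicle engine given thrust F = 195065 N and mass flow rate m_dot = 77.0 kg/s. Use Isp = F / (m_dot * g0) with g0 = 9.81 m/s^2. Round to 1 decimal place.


Step 1: m_dot * g0 = 77.0 * 9.81 = 755.37
Step 2: Isp = 195065 / 755.37 = 258.2 s

258.2


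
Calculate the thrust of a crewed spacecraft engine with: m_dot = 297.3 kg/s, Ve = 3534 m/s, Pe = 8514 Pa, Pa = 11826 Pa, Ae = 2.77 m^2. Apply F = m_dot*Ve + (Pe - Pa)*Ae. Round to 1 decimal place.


Step 1: Momentum thrust = m_dot * Ve = 297.3 * 3534 = 1050658.2 N
Step 2: Pressure thrust = (Pe - Pa) * Ae = (8514 - 11826) * 2.77 = -9174.24 N
Step 3: Total thrust F = 1050658.2 + -9174.24 = 1041484.0 N

1041484.0


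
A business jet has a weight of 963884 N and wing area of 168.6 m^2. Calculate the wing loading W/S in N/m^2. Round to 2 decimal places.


Step 1: Wing loading = W / S = 963884 / 168.6
Step 2: Wing loading = 5716.99 N/m^2

5716.99


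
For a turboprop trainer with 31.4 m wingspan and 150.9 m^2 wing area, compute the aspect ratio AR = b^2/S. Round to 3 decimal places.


Step 1: b^2 = 31.4^2 = 985.96
Step 2: AR = 985.96 / 150.9 = 6.534

6.534


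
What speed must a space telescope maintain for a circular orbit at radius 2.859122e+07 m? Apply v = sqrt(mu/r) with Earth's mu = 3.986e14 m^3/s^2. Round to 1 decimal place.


Step 1: mu / r = 3.986e14 / 2.859122e+07 = 13941342.8318
Step 2: v = sqrt(13941342.8318) = 3733.8 m/s

3733.8


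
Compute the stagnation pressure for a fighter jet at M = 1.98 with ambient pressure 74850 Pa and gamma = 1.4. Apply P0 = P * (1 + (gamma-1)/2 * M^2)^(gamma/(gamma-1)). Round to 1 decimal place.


Step 1: (gamma-1)/2 * M^2 = 0.2 * 3.9204 = 0.78408
Step 2: 1 + 0.78408 = 1.78408
Step 3: Exponent gamma/(gamma-1) = 3.5
Step 4: P0 = 74850 * 1.78408^3.5 = 567730.1 Pa

567730.1


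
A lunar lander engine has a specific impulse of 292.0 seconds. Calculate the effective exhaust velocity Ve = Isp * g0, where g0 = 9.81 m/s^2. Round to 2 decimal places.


Step 1: Ve = Isp * g0 = 292.0 * 9.81
Step 2: Ve = 2864.52 m/s

2864.52


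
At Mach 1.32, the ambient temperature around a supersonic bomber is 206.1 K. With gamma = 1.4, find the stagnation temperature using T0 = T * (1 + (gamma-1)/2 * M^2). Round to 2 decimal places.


Step 1: (gamma-1)/2 = 0.2
Step 2: M^2 = 1.7424
Step 3: 1 + 0.2 * 1.7424 = 1.34848
Step 4: T0 = 206.1 * 1.34848 = 277.92 K

277.92


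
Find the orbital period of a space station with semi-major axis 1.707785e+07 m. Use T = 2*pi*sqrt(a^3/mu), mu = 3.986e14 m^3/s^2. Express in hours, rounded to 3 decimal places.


Step 1: a^3 / mu = 4.980806e+21 / 3.986e14 = 1.249575e+07
Step 2: sqrt(1.249575e+07) = 3534.9327 s
Step 3: T = 2*pi * 3534.9327 = 22210.64 s
Step 4: T in hours = 22210.64 / 3600 = 6.170 hours

6.170


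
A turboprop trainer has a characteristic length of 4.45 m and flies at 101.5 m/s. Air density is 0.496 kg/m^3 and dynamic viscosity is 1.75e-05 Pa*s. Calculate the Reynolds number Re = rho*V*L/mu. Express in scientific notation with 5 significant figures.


Step 1: Numerator = rho * V * L = 0.496 * 101.5 * 4.45 = 224.0308
Step 2: Re = 224.0308 / 1.75e-05
Step 3: Re = 1.2802e+07

1.2802e+07


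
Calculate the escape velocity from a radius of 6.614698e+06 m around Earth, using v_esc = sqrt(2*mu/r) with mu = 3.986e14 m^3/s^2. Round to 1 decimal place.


Step 1: 2*mu/r = 2 * 3.986e14 / 6.614698e+06 = 120519485.5457
Step 2: v_esc = sqrt(120519485.5457) = 10978.1 m/s

10978.1


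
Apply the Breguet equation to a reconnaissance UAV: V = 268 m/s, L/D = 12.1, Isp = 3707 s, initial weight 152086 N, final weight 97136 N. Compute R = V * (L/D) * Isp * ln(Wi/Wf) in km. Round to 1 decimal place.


Step 1: Coefficient = V * (L/D) * Isp = 268 * 12.1 * 3707 = 12021059.6 m
Step 2: Wi/Wf = 152086 / 97136 = 1.565702
Step 3: ln(1.565702) = 0.448334
Step 4: R = 12021059.6 * 0.448334 = 5389450.8 m = 5389.5 km

5389.5


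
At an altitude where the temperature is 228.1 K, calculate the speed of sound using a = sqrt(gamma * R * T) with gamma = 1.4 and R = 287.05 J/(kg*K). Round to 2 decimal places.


Step 1: gamma * R * T = 1.4 * 287.05 * 228.1 = 91666.547
Step 2: a = sqrt(91666.547) = 302.76 m/s

302.76


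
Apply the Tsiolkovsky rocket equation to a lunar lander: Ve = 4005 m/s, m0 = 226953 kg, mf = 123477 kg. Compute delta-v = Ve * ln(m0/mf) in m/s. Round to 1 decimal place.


Step 1: Mass ratio m0/mf = 226953 / 123477 = 1.838018
Step 2: ln(1.838018) = 0.608688
Step 3: delta-v = 4005 * 0.608688 = 2437.8 m/s

2437.8


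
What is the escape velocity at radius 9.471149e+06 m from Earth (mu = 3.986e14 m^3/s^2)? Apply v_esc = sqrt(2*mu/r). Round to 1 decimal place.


Step 1: 2*mu/r = 2 * 3.986e14 / 9.471149e+06 = 84171413.6268
Step 2: v_esc = sqrt(84171413.6268) = 9174.5 m/s

9174.5


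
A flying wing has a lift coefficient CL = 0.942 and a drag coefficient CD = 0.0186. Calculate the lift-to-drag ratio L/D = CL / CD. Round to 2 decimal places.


Step 1: L/D = CL / CD = 0.942 / 0.0186
Step 2: L/D = 50.65

50.65


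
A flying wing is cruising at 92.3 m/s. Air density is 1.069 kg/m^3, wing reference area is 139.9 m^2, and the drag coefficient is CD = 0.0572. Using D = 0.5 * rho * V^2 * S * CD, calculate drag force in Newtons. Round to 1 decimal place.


Step 1: Dynamic pressure q = 0.5 * 1.069 * 92.3^2 = 4553.5605 Pa
Step 2: Drag D = q * S * CD = 4553.5605 * 139.9 * 0.0572
Step 3: D = 36438.9 N

36438.9


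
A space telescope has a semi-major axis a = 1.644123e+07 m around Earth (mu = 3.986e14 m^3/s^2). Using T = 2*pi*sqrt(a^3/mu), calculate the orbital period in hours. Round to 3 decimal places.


Step 1: a^3 / mu = 4.444295e+21 / 3.986e14 = 1.114976e+07
Step 2: sqrt(1.114976e+07) = 3339.126 s
Step 3: T = 2*pi * 3339.126 = 20980.35 s
Step 4: T in hours = 20980.35 / 3600 = 5.828 hours

5.828


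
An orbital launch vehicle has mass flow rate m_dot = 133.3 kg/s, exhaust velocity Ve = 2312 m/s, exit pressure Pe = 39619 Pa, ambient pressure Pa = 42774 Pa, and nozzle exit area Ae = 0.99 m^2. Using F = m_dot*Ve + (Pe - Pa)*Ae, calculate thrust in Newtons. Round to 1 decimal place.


Step 1: Momentum thrust = m_dot * Ve = 133.3 * 2312 = 308189.6 N
Step 2: Pressure thrust = (Pe - Pa) * Ae = (39619 - 42774) * 0.99 = -3123.45 N
Step 3: Total thrust F = 308189.6 + -3123.45 = 305066.2 N

305066.2


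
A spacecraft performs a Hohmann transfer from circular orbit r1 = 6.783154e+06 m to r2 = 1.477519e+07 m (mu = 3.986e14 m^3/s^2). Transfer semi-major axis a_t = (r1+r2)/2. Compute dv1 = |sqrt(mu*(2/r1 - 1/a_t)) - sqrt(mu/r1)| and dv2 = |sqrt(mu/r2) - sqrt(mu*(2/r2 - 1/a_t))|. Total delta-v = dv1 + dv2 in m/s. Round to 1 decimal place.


Step 1: Transfer semi-major axis a_t = (6.783154e+06 + 1.477519e+07) / 2 = 1.077917e+07 m
Step 2: v1 (circular at r1) = sqrt(mu/r1) = 7665.72 m/s
Step 3: v_t1 = sqrt(mu*(2/r1 - 1/a_t)) = 8974.84 m/s
Step 4: dv1 = |8974.84 - 7665.72| = 1309.12 m/s
Step 5: v2 (circular at r2) = 5194.0 m/s, v_t2 = 4120.27 m/s
Step 6: dv2 = |5194.0 - 4120.27| = 1073.74 m/s
Step 7: Total delta-v = 1309.12 + 1073.74 = 2382.9 m/s

2382.9


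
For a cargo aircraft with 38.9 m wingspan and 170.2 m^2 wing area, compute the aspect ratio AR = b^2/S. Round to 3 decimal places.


Step 1: b^2 = 38.9^2 = 1513.21
Step 2: AR = 1513.21 / 170.2 = 8.891

8.891


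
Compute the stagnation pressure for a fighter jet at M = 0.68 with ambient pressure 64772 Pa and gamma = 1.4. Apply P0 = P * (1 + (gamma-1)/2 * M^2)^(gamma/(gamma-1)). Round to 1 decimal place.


Step 1: (gamma-1)/2 * M^2 = 0.2 * 0.4624 = 0.09248
Step 2: 1 + 0.09248 = 1.09248
Step 3: Exponent gamma/(gamma-1) = 3.5
Step 4: P0 = 64772 * 1.09248^3.5 = 88274.4 Pa

88274.4


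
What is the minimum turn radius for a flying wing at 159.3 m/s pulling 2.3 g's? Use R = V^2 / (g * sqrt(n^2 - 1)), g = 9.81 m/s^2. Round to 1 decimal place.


Step 1: V^2 = 159.3^2 = 25376.49
Step 2: n^2 - 1 = 2.3^2 - 1 = 4.29
Step 3: sqrt(4.29) = 2.071232
Step 4: R = 25376.49 / (9.81 * 2.071232) = 1248.9 m

1248.9


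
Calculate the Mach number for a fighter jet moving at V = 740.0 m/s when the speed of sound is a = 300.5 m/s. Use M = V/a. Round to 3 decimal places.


Step 1: M = V / a = 740.0 / 300.5
Step 2: M = 2.463

2.463


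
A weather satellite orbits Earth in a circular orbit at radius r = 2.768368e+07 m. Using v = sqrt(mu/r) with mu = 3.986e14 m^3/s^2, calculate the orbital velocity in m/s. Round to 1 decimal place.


Step 1: mu / r = 3.986e14 / 2.768368e+07 = 14398374.7825
Step 2: v = sqrt(14398374.7825) = 3794.5 m/s

3794.5


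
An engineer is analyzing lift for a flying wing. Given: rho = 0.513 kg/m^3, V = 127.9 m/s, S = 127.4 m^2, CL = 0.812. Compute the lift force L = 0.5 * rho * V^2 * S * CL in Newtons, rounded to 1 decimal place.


Step 1: Calculate dynamic pressure q = 0.5 * 0.513 * 127.9^2 = 0.5 * 0.513 * 16358.41 = 4195.9322 Pa
Step 2: Multiply by wing area and lift coefficient: L = 4195.9322 * 127.4 * 0.812
Step 3: L = 534561.7578 * 0.812 = 434064.1 N

434064.1


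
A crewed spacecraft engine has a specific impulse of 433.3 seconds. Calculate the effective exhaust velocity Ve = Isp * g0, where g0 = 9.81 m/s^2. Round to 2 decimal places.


Step 1: Ve = Isp * g0 = 433.3 * 9.81
Step 2: Ve = 4250.67 m/s

4250.67


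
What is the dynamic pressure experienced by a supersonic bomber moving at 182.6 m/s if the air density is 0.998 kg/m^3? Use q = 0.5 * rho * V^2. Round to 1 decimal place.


Step 1: V^2 = 182.6^2 = 33342.76
Step 2: q = 0.5 * 0.998 * 33342.76
Step 3: q = 16638.0 Pa

16638.0


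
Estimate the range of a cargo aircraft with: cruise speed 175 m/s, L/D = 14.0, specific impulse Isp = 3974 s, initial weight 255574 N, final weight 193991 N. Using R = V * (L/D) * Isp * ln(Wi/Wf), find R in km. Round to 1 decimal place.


Step 1: Coefficient = V * (L/D) * Isp = 175 * 14.0 * 3974 = 9736300.0 m
Step 2: Wi/Wf = 255574 / 193991 = 1.317453
Step 3: ln(1.317453) = 0.2757
Step 4: R = 9736300.0 * 0.2757 = 2684300.1 m = 2684.3 km

2684.3


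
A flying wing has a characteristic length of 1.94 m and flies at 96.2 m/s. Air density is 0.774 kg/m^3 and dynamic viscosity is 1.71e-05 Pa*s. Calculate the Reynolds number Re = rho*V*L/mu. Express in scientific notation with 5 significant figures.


Step 1: Numerator = rho * V * L = 0.774 * 96.2 * 1.94 = 144.450072
Step 2: Re = 144.450072 / 1.71e-05
Step 3: Re = 8.4474e+06

8.4474e+06


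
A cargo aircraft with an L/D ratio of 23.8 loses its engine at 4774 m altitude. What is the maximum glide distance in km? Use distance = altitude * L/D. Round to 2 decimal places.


Step 1: Glide distance = altitude * L/D = 4774 * 23.8 = 113621.2 m
Step 2: Convert to km: 113621.2 / 1000 = 113.62 km

113.62


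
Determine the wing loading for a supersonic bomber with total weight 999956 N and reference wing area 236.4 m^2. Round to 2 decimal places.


Step 1: Wing loading = W / S = 999956 / 236.4
Step 2: Wing loading = 4229.93 N/m^2

4229.93


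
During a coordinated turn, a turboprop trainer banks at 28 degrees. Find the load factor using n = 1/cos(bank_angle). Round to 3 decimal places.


Step 1: Convert 28 degrees to radians = 0.488692
Step 2: cos(28 deg) = 0.882948
Step 3: n = 1 / 0.882948 = 1.133

1.133


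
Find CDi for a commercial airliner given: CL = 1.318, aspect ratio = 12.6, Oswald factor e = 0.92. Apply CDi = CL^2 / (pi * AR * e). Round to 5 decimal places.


Step 1: CL^2 = 1.318^2 = 1.737124
Step 2: pi * AR * e = 3.14159 * 12.6 * 0.92 = 36.417342
Step 3: CDi = 1.737124 / 36.417342 = 0.04770

0.04770


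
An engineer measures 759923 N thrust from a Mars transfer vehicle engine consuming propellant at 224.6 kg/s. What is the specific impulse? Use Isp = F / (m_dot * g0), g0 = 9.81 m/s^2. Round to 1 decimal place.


Step 1: m_dot * g0 = 224.6 * 9.81 = 2203.33
Step 2: Isp = 759923 / 2203.33 = 344.9 s

344.9


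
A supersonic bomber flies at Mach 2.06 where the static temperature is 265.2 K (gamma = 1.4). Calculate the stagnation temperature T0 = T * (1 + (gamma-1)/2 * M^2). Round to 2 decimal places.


Step 1: (gamma-1)/2 = 0.2
Step 2: M^2 = 4.2436
Step 3: 1 + 0.2 * 4.2436 = 1.84872
Step 4: T0 = 265.2 * 1.84872 = 490.28 K

490.28


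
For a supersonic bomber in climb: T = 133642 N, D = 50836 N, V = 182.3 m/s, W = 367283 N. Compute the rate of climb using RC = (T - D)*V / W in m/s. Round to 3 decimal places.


Step 1: Excess thrust = T - D = 133642 - 50836 = 82806 N
Step 2: Excess power = 82806 * 182.3 = 15095533.8 W
Step 3: RC = 15095533.8 / 367283 = 41.101 m/s

41.101


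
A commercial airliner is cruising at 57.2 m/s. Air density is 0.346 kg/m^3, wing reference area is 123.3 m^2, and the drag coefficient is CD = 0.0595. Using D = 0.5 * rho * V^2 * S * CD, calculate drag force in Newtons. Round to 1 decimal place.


Step 1: Dynamic pressure q = 0.5 * 0.346 * 57.2^2 = 566.0283 Pa
Step 2: Drag D = q * S * CD = 566.0283 * 123.3 * 0.0595
Step 3: D = 4152.6 N

4152.6


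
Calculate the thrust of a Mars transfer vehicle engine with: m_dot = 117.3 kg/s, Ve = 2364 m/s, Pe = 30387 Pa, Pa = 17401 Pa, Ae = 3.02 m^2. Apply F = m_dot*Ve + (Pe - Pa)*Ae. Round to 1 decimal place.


Step 1: Momentum thrust = m_dot * Ve = 117.3 * 2364 = 277297.2 N
Step 2: Pressure thrust = (Pe - Pa) * Ae = (30387 - 17401) * 3.02 = 39217.72 N
Step 3: Total thrust F = 277297.2 + 39217.72 = 316514.9 N

316514.9


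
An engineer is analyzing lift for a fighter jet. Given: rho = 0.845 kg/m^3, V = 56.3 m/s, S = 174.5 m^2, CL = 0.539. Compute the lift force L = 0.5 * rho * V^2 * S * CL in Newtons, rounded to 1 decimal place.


Step 1: Calculate dynamic pressure q = 0.5 * 0.845 * 56.3^2 = 0.5 * 0.845 * 3169.69 = 1339.194 Pa
Step 2: Multiply by wing area and lift coefficient: L = 1339.194 * 174.5 * 0.539
Step 3: L = 233689.3574 * 0.539 = 125958.6 N

125958.6


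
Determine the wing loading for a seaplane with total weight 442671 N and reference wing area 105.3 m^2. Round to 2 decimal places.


Step 1: Wing loading = W / S = 442671 / 105.3
Step 2: Wing loading = 4203.90 N/m^2

4203.90


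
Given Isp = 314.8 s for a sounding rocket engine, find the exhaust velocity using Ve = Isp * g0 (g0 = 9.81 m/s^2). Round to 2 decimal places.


Step 1: Ve = Isp * g0 = 314.8 * 9.81
Step 2: Ve = 3088.19 m/s

3088.19


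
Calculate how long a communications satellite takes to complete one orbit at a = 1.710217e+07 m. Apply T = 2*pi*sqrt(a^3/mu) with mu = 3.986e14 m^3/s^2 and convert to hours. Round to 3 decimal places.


Step 1: a^3 / mu = 5.002115e+21 / 3.986e14 = 1.254921e+07
Step 2: sqrt(1.254921e+07) = 3542.4863 s
Step 3: T = 2*pi * 3542.4863 = 22258.1 s
Step 4: T in hours = 22258.1 / 3600 = 6.183 hours

6.183


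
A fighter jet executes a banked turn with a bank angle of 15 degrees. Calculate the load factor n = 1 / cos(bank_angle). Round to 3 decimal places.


Step 1: Convert 15 degrees to radians = 0.261799
Step 2: cos(15 deg) = 0.965926
Step 3: n = 1 / 0.965926 = 1.035

1.035


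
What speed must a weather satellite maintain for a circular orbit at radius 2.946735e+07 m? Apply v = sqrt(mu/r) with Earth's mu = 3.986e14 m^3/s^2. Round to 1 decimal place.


Step 1: mu / r = 3.986e14 / 2.946735e+07 = 13526835.6333
Step 2: v = sqrt(13526835.6333) = 3677.9 m/s

3677.9


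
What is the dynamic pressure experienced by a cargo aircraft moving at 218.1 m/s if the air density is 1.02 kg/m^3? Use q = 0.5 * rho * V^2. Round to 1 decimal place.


Step 1: V^2 = 218.1^2 = 47567.61
Step 2: q = 0.5 * 1.02 * 47567.61
Step 3: q = 24259.5 Pa

24259.5


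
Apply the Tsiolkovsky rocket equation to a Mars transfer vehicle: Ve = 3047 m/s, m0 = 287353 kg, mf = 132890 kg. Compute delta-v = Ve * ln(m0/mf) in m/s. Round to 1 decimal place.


Step 1: Mass ratio m0/mf = 287353 / 132890 = 2.162337
Step 2: ln(2.162337) = 0.77119
Step 3: delta-v = 3047 * 0.77119 = 2349.8 m/s

2349.8


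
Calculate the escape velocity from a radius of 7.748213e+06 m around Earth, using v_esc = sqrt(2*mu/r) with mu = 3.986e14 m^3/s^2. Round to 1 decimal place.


Step 1: 2*mu/r = 2 * 3.986e14 / 7.748213e+06 = 102888240.1658
Step 2: v_esc = sqrt(102888240.1658) = 10143.4 m/s

10143.4


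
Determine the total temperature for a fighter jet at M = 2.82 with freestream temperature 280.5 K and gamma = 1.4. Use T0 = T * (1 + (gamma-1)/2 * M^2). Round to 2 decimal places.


Step 1: (gamma-1)/2 = 0.2
Step 2: M^2 = 7.9524
Step 3: 1 + 0.2 * 7.9524 = 2.59048
Step 4: T0 = 280.5 * 2.59048 = 726.63 K

726.63


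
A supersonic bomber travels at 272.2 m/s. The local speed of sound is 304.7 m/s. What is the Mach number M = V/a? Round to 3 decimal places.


Step 1: M = V / a = 272.2 / 304.7
Step 2: M = 0.893

0.893


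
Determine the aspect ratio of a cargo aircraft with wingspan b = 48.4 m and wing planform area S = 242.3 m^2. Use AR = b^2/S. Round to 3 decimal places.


Step 1: b^2 = 48.4^2 = 2342.56
Step 2: AR = 2342.56 / 242.3 = 9.668

9.668


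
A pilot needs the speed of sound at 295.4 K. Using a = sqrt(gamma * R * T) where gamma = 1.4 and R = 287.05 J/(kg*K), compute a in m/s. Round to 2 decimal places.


Step 1: gamma * R * T = 1.4 * 287.05 * 295.4 = 118712.398
Step 2: a = sqrt(118712.398) = 344.55 m/s

344.55


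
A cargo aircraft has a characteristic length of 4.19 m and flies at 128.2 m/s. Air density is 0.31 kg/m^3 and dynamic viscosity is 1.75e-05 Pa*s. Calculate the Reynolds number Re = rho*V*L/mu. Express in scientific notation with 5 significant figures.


Step 1: Numerator = rho * V * L = 0.31 * 128.2 * 4.19 = 166.51898
Step 2: Re = 166.51898 / 1.75e-05
Step 3: Re = 9.5154e+06

9.5154e+06


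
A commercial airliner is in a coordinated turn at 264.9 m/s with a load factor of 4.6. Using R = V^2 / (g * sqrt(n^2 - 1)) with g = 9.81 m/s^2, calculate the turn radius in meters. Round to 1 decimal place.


Step 1: V^2 = 264.9^2 = 70172.01
Step 2: n^2 - 1 = 4.6^2 - 1 = 20.16
Step 3: sqrt(20.16) = 4.489989
Step 4: R = 70172.01 / (9.81 * 4.489989) = 1593.1 m

1593.1


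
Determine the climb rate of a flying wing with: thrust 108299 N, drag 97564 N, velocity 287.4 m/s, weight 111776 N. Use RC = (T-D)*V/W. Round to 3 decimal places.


Step 1: Excess thrust = T - D = 108299 - 97564 = 10735 N
Step 2: Excess power = 10735 * 287.4 = 3085239.0 W
Step 3: RC = 3085239.0 / 111776 = 27.602 m/s

27.602


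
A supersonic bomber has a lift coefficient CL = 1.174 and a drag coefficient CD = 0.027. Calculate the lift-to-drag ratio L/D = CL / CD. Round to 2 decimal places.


Step 1: L/D = CL / CD = 1.174 / 0.027
Step 2: L/D = 43.48

43.48


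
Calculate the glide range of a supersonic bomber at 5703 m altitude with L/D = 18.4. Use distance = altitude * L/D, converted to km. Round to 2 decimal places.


Step 1: Glide distance = altitude * L/D = 5703 * 18.4 = 104935.2 m
Step 2: Convert to km: 104935.2 / 1000 = 104.94 km

104.94


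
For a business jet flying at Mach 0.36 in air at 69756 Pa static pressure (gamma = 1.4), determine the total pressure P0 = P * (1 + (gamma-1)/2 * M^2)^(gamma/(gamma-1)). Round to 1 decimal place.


Step 1: (gamma-1)/2 * M^2 = 0.2 * 0.1296 = 0.02592
Step 2: 1 + 0.02592 = 1.02592
Step 3: Exponent gamma/(gamma-1) = 3.5
Step 4: P0 = 69756 * 1.02592^3.5 = 76292.0 Pa

76292.0


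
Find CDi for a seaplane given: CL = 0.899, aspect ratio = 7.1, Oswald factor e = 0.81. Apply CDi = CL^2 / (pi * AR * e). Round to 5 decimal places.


Step 1: CL^2 = 0.899^2 = 0.808201
Step 2: pi * AR * e = 3.14159 * 7.1 * 0.81 = 18.067299
Step 3: CDi = 0.808201 / 18.067299 = 0.04473

0.04473


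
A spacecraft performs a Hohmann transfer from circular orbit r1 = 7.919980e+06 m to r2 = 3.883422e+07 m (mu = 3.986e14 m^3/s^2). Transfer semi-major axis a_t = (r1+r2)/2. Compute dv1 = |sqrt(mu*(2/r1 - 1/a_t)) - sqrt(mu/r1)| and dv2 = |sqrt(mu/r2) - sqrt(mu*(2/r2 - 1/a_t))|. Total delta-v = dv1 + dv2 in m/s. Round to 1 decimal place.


Step 1: Transfer semi-major axis a_t = (7.919980e+06 + 3.883422e+07) / 2 = 2.337710e+07 m
Step 2: v1 (circular at r1) = sqrt(mu/r1) = 7094.25 m/s
Step 3: v_t1 = sqrt(mu*(2/r1 - 1/a_t)) = 9143.63 m/s
Step 4: dv1 = |9143.63 - 7094.25| = 2049.38 m/s
Step 5: v2 (circular at r2) = 3203.77 m/s, v_t2 = 1864.78 m/s
Step 6: dv2 = |3203.77 - 1864.78| = 1338.99 m/s
Step 7: Total delta-v = 2049.38 + 1338.99 = 3388.4 m/s

3388.4


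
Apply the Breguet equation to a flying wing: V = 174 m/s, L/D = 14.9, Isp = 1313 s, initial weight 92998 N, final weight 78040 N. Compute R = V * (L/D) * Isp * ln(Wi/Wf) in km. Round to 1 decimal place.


Step 1: Coefficient = V * (L/D) * Isp = 174 * 14.9 * 1313 = 3404083.8 m
Step 2: Wi/Wf = 92998 / 78040 = 1.191671
Step 3: ln(1.191671) = 0.175356
Step 4: R = 3404083.8 * 0.175356 = 596928.1 m = 596.9 km

596.9


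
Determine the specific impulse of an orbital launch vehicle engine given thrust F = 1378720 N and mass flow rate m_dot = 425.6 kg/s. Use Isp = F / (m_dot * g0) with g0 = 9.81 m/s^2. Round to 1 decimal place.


Step 1: m_dot * g0 = 425.6 * 9.81 = 4175.14
Step 2: Isp = 1378720 / 4175.14 = 330.2 s

330.2


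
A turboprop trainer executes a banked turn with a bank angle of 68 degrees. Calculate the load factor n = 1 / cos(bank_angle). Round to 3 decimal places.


Step 1: Convert 68 degrees to radians = 1.186824
Step 2: cos(68 deg) = 0.374607
Step 3: n = 1 / 0.374607 = 2.669

2.669


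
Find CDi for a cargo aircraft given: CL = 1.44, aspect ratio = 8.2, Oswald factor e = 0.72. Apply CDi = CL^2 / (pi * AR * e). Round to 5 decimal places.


Step 1: CL^2 = 1.44^2 = 2.0736
Step 2: pi * AR * e = 3.14159 * 8.2 * 0.72 = 18.547963
Step 3: CDi = 2.0736 / 18.547963 = 0.11180

0.11180


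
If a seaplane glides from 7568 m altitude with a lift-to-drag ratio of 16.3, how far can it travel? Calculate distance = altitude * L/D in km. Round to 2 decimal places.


Step 1: Glide distance = altitude * L/D = 7568 * 16.3 = 123358.4 m
Step 2: Convert to km: 123358.4 / 1000 = 123.36 km

123.36


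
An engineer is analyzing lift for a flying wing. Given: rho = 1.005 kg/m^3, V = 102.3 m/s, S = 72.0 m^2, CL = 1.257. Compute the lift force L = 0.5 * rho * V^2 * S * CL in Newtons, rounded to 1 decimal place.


Step 1: Calculate dynamic pressure q = 0.5 * 1.005 * 102.3^2 = 0.5 * 1.005 * 10465.29 = 5258.8082 Pa
Step 2: Multiply by wing area and lift coefficient: L = 5258.8082 * 72.0 * 1.257
Step 3: L = 378634.1922 * 1.257 = 475943.2 N

475943.2


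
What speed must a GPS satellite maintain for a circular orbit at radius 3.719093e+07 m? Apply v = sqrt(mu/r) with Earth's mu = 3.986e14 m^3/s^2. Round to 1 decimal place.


Step 1: mu / r = 3.986e14 / 3.719093e+07 = 10717666.915
Step 2: v = sqrt(10717666.915) = 3273.8 m/s

3273.8


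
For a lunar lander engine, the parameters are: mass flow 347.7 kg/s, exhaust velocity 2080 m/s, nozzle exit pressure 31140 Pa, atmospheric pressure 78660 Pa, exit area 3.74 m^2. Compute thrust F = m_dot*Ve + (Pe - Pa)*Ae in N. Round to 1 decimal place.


Step 1: Momentum thrust = m_dot * Ve = 347.7 * 2080 = 723216.0 N
Step 2: Pressure thrust = (Pe - Pa) * Ae = (31140 - 78660) * 3.74 = -177724.80 N
Step 3: Total thrust F = 723216.0 + -177724.80 = 545491.2 N

545491.2


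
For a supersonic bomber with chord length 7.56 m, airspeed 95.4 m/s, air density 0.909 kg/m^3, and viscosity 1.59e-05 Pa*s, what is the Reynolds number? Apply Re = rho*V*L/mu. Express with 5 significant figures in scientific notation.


Step 1: Numerator = rho * V * L = 0.909 * 95.4 * 7.56 = 655.592616
Step 2: Re = 655.592616 / 1.59e-05
Step 3: Re = 4.1232e+07

4.1232e+07


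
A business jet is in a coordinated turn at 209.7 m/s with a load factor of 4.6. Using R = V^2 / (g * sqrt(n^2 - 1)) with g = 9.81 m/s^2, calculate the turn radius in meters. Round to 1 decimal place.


Step 1: V^2 = 209.7^2 = 43974.09
Step 2: n^2 - 1 = 4.6^2 - 1 = 20.16
Step 3: sqrt(20.16) = 4.489989
Step 4: R = 43974.09 / (9.81 * 4.489989) = 998.3 m

998.3


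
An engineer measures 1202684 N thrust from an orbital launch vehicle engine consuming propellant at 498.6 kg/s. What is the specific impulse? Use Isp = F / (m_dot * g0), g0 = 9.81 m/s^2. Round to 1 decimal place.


Step 1: m_dot * g0 = 498.6 * 9.81 = 4891.27
Step 2: Isp = 1202684 / 4891.27 = 245.9 s

245.9


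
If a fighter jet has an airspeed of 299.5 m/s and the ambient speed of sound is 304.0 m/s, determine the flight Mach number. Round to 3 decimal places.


Step 1: M = V / a = 299.5 / 304.0
Step 2: M = 0.985

0.985


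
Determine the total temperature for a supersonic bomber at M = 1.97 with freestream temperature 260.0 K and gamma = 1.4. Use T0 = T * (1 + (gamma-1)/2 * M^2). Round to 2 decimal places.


Step 1: (gamma-1)/2 = 0.2
Step 2: M^2 = 3.8809
Step 3: 1 + 0.2 * 3.8809 = 1.77618
Step 4: T0 = 260.0 * 1.77618 = 461.81 K

461.81


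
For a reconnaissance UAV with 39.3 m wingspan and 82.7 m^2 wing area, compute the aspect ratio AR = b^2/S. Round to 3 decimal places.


Step 1: b^2 = 39.3^2 = 1544.49
Step 2: AR = 1544.49 / 82.7 = 18.676

18.676


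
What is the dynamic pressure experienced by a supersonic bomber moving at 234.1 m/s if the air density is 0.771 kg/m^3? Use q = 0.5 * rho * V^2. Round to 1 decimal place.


Step 1: V^2 = 234.1^2 = 54802.81
Step 2: q = 0.5 * 0.771 * 54802.81
Step 3: q = 21126.5 Pa

21126.5


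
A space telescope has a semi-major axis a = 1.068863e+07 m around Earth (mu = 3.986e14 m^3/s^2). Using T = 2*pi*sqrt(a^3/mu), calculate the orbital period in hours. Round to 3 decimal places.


Step 1: a^3 / mu = 1.221142e+21 / 3.986e14 = 3.063577e+06
Step 2: sqrt(3.063577e+06) = 1750.3078 s
Step 3: T = 2*pi * 1750.3078 = 10997.51 s
Step 4: T in hours = 10997.51 / 3600 = 3.055 hours

3.055


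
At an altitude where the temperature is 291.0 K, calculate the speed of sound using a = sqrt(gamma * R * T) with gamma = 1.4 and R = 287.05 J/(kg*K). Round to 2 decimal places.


Step 1: gamma * R * T = 1.4 * 287.05 * 291.0 = 116944.17
Step 2: a = sqrt(116944.17) = 341.97 m/s

341.97


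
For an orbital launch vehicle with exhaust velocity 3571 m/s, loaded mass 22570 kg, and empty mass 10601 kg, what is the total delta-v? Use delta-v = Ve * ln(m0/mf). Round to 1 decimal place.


Step 1: Mass ratio m0/mf = 22570 / 10601 = 2.129044
Step 2: ln(2.129044) = 0.755673
Step 3: delta-v = 3571 * 0.755673 = 2698.5 m/s

2698.5


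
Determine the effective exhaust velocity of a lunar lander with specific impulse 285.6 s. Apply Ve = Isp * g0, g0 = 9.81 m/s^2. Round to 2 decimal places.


Step 1: Ve = Isp * g0 = 285.6 * 9.81
Step 2: Ve = 2801.74 m/s

2801.74


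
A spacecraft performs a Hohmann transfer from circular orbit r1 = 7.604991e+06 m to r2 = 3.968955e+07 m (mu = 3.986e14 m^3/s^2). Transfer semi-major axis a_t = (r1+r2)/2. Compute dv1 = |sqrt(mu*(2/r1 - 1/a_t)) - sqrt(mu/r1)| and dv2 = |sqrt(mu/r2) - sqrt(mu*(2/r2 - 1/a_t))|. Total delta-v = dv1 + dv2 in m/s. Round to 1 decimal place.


Step 1: Transfer semi-major axis a_t = (7.604991e+06 + 3.968955e+07) / 2 = 2.364727e+07 m
Step 2: v1 (circular at r1) = sqrt(mu/r1) = 7239.68 m/s
Step 3: v_t1 = sqrt(mu*(2/r1 - 1/a_t)) = 9379.22 m/s
Step 4: dv1 = |9379.22 - 7239.68| = 2139.54 m/s
Step 5: v2 (circular at r2) = 3169.06 m/s, v_t2 = 1797.17 m/s
Step 6: dv2 = |3169.06 - 1797.17| = 1371.89 m/s
Step 7: Total delta-v = 2139.54 + 1371.89 = 3511.4 m/s

3511.4


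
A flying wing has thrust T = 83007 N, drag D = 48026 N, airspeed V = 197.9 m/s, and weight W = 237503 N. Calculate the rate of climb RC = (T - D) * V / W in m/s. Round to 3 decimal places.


Step 1: Excess thrust = T - D = 83007 - 48026 = 34981 N
Step 2: Excess power = 34981 * 197.9 = 6922739.9 W
Step 3: RC = 6922739.9 / 237503 = 29.148 m/s

29.148


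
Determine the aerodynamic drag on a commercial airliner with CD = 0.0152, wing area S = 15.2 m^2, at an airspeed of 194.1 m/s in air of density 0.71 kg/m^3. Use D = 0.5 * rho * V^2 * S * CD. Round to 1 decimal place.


Step 1: Dynamic pressure q = 0.5 * 0.71 * 194.1^2 = 13374.5575 Pa
Step 2: Drag D = q * S * CD = 13374.5575 * 15.2 * 0.0152
Step 3: D = 3090.1 N

3090.1


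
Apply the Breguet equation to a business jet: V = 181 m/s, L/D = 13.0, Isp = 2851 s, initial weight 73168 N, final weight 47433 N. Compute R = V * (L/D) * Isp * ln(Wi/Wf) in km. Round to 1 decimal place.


Step 1: Coefficient = V * (L/D) * Isp = 181 * 13.0 * 2851 = 6708403.0 m
Step 2: Wi/Wf = 73168 / 47433 = 1.542555
Step 3: ln(1.542555) = 0.43344
Step 4: R = 6708403.0 * 0.43344 = 2907690.0 m = 2907.7 km

2907.7


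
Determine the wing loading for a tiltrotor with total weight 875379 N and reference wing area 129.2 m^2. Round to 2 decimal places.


Step 1: Wing loading = W / S = 875379 / 129.2
Step 2: Wing loading = 6775.38 N/m^2

6775.38


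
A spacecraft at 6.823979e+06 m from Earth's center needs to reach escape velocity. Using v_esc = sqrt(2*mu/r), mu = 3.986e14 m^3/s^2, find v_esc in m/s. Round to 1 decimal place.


Step 1: 2*mu/r = 2 * 3.986e14 / 6.823979e+06 = 116823337.2348
Step 2: v_esc = sqrt(116823337.2348) = 10808.5 m/s

10808.5


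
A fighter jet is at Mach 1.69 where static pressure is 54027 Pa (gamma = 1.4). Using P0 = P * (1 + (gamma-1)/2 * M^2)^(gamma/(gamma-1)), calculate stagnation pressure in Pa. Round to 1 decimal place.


Step 1: (gamma-1)/2 * M^2 = 0.2 * 2.8561 = 0.57122
Step 2: 1 + 0.57122 = 1.57122
Step 3: Exponent gamma/(gamma-1) = 3.5
Step 4: P0 = 54027 * 1.57122^3.5 = 262688.1 Pa

262688.1


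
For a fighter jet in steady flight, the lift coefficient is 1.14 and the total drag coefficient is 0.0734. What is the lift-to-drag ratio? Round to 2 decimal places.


Step 1: L/D = CL / CD = 1.14 / 0.0734
Step 2: L/D = 15.53

15.53


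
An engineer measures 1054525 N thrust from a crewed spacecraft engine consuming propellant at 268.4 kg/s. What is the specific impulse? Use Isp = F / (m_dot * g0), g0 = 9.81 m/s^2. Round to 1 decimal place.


Step 1: m_dot * g0 = 268.4 * 9.81 = 2633.0
Step 2: Isp = 1054525 / 2633.0 = 400.5 s

400.5


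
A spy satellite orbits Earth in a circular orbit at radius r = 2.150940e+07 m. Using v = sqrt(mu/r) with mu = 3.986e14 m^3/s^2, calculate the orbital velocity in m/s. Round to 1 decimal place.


Step 1: mu / r = 3.986e14 / 2.150940e+07 = 18531432.7689
Step 2: v = sqrt(18531432.7689) = 4304.8 m/s

4304.8


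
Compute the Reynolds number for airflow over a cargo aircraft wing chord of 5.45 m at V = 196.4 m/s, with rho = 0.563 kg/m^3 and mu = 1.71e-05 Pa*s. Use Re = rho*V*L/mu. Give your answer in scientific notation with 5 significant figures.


Step 1: Numerator = rho * V * L = 0.563 * 196.4 * 5.45 = 602.62394
Step 2: Re = 602.62394 / 1.71e-05
Step 3: Re = 3.5241e+07

3.5241e+07


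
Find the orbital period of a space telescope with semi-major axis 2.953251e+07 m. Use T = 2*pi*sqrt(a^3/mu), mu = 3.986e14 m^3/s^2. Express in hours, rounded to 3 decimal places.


Step 1: a^3 / mu = 2.575734e+22 / 3.986e14 = 6.461953e+07
Step 2: sqrt(6.461953e+07) = 8038.6273 s
Step 3: T = 2*pi * 8038.6273 = 50508.18 s
Step 4: T in hours = 50508.18 / 3600 = 14.030 hours

14.030


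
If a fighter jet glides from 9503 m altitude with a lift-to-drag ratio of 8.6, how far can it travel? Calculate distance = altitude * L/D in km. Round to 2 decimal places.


Step 1: Glide distance = altitude * L/D = 9503 * 8.6 = 81725.8 m
Step 2: Convert to km: 81725.8 / 1000 = 81.73 km

81.73


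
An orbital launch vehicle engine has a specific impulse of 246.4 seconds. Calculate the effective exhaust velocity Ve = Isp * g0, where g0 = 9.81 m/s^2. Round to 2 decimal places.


Step 1: Ve = Isp * g0 = 246.4 * 9.81
Step 2: Ve = 2417.18 m/s

2417.18


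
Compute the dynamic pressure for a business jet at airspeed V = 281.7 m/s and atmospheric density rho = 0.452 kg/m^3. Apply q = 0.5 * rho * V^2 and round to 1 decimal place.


Step 1: V^2 = 281.7^2 = 79354.89
Step 2: q = 0.5 * 0.452 * 79354.89
Step 3: q = 17934.2 Pa

17934.2


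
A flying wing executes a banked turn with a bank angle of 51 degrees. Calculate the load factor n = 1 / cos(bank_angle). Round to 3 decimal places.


Step 1: Convert 51 degrees to radians = 0.890118
Step 2: cos(51 deg) = 0.62932
Step 3: n = 1 / 0.62932 = 1.589

1.589


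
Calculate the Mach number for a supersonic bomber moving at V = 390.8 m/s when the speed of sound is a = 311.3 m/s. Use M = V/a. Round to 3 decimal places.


Step 1: M = V / a = 390.8 / 311.3
Step 2: M = 1.255

1.255


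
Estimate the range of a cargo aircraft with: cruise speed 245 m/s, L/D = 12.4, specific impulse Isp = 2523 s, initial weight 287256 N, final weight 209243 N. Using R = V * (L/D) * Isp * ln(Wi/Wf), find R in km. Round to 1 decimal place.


Step 1: Coefficient = V * (L/D) * Isp = 245 * 12.4 * 2523 = 7664874.0 m
Step 2: Wi/Wf = 287256 / 209243 = 1.372834
Step 3: ln(1.372834) = 0.316878
Step 4: R = 7664874.0 * 0.316878 = 2428826.5 m = 2428.8 km

2428.8


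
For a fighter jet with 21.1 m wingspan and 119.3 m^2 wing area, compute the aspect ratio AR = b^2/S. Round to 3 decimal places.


Step 1: b^2 = 21.1^2 = 445.21
Step 2: AR = 445.21 / 119.3 = 3.732

3.732
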